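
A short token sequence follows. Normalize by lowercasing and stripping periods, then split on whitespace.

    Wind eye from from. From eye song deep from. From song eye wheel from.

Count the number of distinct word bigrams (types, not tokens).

14 tokens → 13 bigram windows in total.
Repeated bigrams (each contributes count−1 duplicates):
  from from: 3
2 duplicate windows → 13 − 2 = 11 distinct.

11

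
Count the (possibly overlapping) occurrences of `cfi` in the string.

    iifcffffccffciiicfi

1

Sliding a length-3 window over the 19 characters (17 positions):
  position 17–19: cfi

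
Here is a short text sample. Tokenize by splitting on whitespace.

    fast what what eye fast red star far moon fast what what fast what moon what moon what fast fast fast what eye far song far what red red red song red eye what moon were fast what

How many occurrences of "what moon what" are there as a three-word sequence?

Scanning the 36 overlapping trigram windows for "what moon what":
  position 14–16: what moon what
  position 16–18: what moon what

2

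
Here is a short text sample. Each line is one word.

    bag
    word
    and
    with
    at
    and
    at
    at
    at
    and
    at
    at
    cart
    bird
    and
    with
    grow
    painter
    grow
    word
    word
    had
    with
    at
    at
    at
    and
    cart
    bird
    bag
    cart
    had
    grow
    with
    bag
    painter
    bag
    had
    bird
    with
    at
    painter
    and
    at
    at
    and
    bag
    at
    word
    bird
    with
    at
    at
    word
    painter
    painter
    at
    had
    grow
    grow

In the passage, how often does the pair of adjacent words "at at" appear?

7

Scanning the 59 overlapping bigram windows for "at at":
  position 7–8: at at
  position 8–9: at at
  position 11–12: at at
  position 24–25: at at
  position 25–26: at at
  position 44–45: at at
  position 52–53: at at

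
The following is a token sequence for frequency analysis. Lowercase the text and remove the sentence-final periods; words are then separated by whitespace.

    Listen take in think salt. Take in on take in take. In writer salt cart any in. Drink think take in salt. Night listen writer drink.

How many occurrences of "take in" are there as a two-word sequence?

5

Scanning the 25 overlapping bigram windows for "take in":
  position 2–3: take in
  position 6–7: take in
  position 9–10: take in
  position 11–12: take in
  position 20–21: take in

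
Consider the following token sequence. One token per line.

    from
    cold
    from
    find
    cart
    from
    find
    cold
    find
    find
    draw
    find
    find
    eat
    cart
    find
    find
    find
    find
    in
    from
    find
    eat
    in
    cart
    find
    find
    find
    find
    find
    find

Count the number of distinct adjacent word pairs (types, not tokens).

17

31 tokens → 30 bigram windows in total.
Repeated bigrams (each contributes count−1 duplicates):
  find find: 10
  from find: 3
  cart find: 2
  find eat: 2
13 duplicate windows → 30 − 13 = 17 distinct.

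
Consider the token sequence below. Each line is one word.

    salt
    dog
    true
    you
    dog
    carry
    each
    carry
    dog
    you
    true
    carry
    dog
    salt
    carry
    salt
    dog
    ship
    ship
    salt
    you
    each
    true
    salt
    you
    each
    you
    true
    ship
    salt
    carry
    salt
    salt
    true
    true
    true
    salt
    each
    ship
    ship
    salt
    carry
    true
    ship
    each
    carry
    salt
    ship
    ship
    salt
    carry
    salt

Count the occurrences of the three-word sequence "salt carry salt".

3

Scanning the 50 overlapping trigram windows for "salt carry salt":
  position 14–16: salt carry salt
  position 30–32: salt carry salt
  position 50–52: salt carry salt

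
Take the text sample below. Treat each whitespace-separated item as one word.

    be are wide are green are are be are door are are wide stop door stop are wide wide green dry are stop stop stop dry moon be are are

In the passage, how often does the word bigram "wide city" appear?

Scanning the 29 overlapping bigram windows for "wide city":
  (none found)

0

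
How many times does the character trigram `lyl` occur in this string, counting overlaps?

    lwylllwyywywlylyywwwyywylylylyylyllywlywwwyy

4

Sliding a length-3 window over the 44 characters (42 positions):
  position 13–15: lyl
  position 25–27: lyl
  position 27–29: lyl
  position 32–34: lyl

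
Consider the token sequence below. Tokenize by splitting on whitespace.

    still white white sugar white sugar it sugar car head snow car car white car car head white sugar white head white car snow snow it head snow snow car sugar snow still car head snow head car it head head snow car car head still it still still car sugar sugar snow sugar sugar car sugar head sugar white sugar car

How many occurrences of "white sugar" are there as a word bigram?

Scanning the 61 overlapping bigram windows for "white sugar":
  position 3–4: white sugar
  position 5–6: white sugar
  position 18–19: white sugar
  position 60–61: white sugar

4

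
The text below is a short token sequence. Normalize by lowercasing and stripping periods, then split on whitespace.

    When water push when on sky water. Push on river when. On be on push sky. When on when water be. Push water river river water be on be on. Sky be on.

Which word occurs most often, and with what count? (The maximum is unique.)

"on", 8 times

Unigram frequencies (highest first):
  on: 8
  when: 5
  water: 5
  be: 5
  push: 4
  sky: 3
  … (1 more, each ≤ 3)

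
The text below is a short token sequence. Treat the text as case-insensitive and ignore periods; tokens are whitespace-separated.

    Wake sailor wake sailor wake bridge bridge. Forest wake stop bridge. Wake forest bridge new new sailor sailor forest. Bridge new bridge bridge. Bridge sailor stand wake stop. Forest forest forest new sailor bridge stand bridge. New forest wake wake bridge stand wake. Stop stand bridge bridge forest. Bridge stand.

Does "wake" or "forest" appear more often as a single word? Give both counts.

"wake": 9 occurrences
"forest": 8 occurrences

"wake" (9 vs 8)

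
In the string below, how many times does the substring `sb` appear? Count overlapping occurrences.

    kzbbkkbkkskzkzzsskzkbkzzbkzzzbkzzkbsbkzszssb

Sliding a length-2 window over the 44 characters (43 positions):
  position 36–37: sb
  position 43–44: sb

2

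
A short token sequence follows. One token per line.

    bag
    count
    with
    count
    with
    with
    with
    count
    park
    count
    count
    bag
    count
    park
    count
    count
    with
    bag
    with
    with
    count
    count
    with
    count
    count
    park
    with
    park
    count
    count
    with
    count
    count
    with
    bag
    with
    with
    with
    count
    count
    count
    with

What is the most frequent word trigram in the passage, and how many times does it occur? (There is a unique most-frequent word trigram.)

Trigram frequencies (highest first):
  count count with: 5
  with count count: 4
  count with count: 3
  with with count: 3
  park count count: 3
  with with with: 2
  … (16 more, each ≤ 2)

"count count with", 5 times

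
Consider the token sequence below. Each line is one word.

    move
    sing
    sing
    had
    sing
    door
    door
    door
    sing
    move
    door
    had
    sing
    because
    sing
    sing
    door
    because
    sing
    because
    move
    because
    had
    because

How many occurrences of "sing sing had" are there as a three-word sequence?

1

Scanning the 22 overlapping trigram windows for "sing sing had":
  position 2–4: sing sing had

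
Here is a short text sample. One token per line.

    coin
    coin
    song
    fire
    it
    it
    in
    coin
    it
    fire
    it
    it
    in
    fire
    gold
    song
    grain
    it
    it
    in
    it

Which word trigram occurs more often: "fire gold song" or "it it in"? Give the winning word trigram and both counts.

"it it in" (3 vs 1)

"fire gold song": 1 occurrence
"it it in": 3 occurrences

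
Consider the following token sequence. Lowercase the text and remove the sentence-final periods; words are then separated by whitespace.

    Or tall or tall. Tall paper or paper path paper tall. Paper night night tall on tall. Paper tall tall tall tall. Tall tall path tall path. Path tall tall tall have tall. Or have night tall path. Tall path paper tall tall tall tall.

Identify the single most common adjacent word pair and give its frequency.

"tall tall", 11 times

Bigram frequencies (highest first):
  tall tall: 11
  tall path: 4
  tall paper: 3
  paper tall: 3
  path tall: 3
  or tall: 2
  … (15 more, each ≤ 2)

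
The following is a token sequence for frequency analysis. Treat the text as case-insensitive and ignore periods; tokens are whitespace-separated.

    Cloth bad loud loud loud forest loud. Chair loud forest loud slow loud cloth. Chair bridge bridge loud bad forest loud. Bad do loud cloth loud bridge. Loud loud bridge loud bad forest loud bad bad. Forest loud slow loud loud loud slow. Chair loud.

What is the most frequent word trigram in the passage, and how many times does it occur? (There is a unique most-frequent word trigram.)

"bad forest loud", 3 times

Trigram frequencies (highest first):
  bad forest loud: 3
  loud loud loud: 2
  loud forest loud: 2
  forest loud slow: 2
  loud slow loud: 2
  bridge loud bad: 2
  … (27 more, each ≤ 2)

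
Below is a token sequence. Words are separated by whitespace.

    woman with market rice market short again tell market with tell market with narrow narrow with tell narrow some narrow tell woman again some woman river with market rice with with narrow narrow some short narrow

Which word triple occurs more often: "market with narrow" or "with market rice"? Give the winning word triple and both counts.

"market with narrow": 1 occurrence
"with market rice": 2 occurrences

"with market rice" (2 vs 1)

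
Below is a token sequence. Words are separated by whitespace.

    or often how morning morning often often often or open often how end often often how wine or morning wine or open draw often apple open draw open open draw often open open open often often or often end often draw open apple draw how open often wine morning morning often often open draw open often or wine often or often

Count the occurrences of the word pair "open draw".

Scanning the 60 overlapping bigram windows for "open draw":
  position 22–23: open draw
  position 26–27: open draw
  position 29–30: open draw
  position 53–54: open draw

4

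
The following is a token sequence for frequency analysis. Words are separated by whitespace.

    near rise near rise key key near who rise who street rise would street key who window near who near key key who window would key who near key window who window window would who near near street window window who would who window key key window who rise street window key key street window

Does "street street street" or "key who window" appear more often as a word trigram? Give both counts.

"key who window" (2 vs 0)

"street street street": 0 occurrences
"key who window": 2 occurrences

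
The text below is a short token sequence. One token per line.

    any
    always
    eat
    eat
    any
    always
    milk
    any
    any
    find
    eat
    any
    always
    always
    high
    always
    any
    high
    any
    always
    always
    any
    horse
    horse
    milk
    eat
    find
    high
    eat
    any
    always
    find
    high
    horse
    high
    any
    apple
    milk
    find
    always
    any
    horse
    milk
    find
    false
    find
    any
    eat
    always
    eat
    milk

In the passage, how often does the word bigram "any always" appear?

5

Scanning the 50 overlapping bigram windows for "any always":
  position 1–2: any always
  position 5–6: any always
  position 12–13: any always
  position 19–20: any always
  position 30–31: any always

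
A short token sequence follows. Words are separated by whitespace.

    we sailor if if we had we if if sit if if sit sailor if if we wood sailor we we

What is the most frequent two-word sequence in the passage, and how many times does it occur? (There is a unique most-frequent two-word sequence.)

Bigram frequencies (highest first):
  if if: 4
  sailor if: 2
  if we: 2
  if sit: 2
  we sailor: 1
  we had: 1
  … (8 more, each ≤ 1)

"if if", 4 times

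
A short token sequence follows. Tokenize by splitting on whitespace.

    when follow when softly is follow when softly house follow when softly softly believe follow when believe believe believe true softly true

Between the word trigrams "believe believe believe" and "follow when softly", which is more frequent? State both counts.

"follow when softly" (3 vs 1)

"believe believe believe": 1 occurrence
"follow when softly": 3 occurrences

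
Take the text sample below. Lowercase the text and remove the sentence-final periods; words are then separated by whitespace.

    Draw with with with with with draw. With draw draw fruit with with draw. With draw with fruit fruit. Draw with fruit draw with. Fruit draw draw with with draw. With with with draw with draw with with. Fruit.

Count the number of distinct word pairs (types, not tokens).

39 tokens → 38 bigram windows in total.
Repeated bigrams (each contributes count−1 duplicates):
  draw with: 10
  with with: 9
  with draw: 7
  with fruit: 4
  fruit draw: 3
  draw draw: 2
29 duplicate windows → 38 − 29 = 9 distinct.

9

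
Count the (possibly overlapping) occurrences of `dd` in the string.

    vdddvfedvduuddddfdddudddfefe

Sliding a length-2 window over the 28 characters (27 positions):
  position 2–3: dd
  position 3–4: dd
  position 13–14: dd
  position 14–15: dd
  position 15–16: dd
  position 18–19: dd
  position 19–20: dd
  position 22–23: dd
  position 23–24: dd

9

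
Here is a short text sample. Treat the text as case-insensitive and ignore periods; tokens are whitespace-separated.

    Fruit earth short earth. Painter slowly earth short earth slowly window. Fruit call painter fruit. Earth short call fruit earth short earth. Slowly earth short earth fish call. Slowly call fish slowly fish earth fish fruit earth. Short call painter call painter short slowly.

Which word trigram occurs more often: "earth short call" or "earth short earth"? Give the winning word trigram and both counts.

"earth short call": 2 occurrences
"earth short earth": 4 occurrences

"earth short earth" (4 vs 2)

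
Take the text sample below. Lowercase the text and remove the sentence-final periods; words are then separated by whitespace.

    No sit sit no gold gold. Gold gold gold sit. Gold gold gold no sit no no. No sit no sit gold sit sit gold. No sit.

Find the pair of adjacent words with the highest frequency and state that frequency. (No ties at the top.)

"gold gold", 6 times

Bigram frequencies (highest first):
  gold gold: 6
  no sit: 5
  sit no: 3
  sit gold: 3
  sit sit: 2
  gold sit: 2
  … (3 more, each ≤ 2)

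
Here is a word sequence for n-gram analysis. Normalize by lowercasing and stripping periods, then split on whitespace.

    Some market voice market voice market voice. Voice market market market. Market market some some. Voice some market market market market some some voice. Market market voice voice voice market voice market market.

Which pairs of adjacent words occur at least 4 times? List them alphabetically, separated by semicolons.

market market; market voice; voice market

Bigram counts meeting the condition (at least 4 times):
  market market: 9
  market voice: 5
  voice market: 6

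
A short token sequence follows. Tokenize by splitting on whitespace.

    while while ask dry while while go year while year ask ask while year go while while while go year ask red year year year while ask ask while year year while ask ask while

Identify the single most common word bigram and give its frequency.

"while while", 4 times

Bigram frequencies (highest first):
  while while: 4
  while ask: 3
  year while: 3
  while year: 3
  ask ask: 3
  ask while: 3
  … (10 more, each ≤ 3)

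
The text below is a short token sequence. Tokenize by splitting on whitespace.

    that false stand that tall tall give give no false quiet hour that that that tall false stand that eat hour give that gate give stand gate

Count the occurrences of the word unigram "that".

Scanning the 27 tokens for "that":
  position 1: that
  position 4: that
  position 13: that
  position 14: that
  position 15: that
  position 19: that
  position 23: that

7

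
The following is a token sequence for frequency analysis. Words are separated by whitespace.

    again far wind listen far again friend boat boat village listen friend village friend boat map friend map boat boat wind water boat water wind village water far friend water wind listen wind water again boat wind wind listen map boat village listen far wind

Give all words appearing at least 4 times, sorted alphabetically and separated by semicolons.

boat; far; friend; listen; village; water; wind

Unigram counts meeting the condition (at least 4 times):
  boat: 8
  far: 4
  friend: 5
  listen: 5
  village: 4
  water: 5
  wind: 8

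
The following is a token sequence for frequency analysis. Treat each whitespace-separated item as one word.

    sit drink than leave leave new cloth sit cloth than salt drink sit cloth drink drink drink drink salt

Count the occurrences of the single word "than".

2

Scanning the 19 tokens for "than":
  position 3: than
  position 10: than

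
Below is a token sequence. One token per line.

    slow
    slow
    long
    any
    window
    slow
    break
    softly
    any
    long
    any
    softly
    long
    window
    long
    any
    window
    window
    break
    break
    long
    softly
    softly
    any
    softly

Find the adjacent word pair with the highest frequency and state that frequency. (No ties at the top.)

"long any", 3 times

Bigram frequencies (highest first):
  long any: 3
  any window: 2
  softly any: 2
  any softly: 2
  slow slow: 1
  slow long: 1
  … (13 more, each ≤ 1)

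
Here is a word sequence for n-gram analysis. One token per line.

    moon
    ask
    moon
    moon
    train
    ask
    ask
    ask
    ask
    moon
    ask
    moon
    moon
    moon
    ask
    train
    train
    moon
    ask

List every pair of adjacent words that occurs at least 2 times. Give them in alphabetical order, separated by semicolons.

Bigram counts meeting the condition (at least 2 times):
  ask ask: 3
  ask moon: 3
  moon ask: 4
  moon moon: 3

ask ask; ask moon; moon ask; moon moon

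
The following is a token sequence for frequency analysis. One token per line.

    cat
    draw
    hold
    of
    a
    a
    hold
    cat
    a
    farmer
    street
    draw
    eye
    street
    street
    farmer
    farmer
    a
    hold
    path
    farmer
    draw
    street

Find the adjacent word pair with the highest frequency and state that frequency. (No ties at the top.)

Bigram frequencies (highest first):
  a hold: 2
  cat draw: 1
  draw hold: 1
  hold of: 1
  of a: 1
  a a: 1
  … (15 more, each ≤ 1)

"a hold", 2 times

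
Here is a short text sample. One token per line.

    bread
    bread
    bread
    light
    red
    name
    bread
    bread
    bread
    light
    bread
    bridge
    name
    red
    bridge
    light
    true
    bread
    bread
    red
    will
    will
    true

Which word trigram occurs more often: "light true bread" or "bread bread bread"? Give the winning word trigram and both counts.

"bread bread bread" (2 vs 1)

"light true bread": 1 occurrence
"bread bread bread": 2 occurrences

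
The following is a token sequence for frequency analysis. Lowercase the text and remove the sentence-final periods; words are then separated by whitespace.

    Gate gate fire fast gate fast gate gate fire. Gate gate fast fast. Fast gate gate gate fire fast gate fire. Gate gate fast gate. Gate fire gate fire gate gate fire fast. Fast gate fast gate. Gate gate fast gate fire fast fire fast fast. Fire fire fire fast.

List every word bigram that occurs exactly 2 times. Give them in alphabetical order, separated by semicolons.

fast fire; fire fire

Bigram counts meeting the condition (exactly 2 times):
  fast fire: 2
  fire fire: 2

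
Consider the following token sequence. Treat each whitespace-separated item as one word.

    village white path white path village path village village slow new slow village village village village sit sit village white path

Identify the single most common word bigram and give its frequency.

"village village", 4 times

Bigram frequencies (highest first):
  village village: 4
  white path: 3
  village white: 2
  path village: 2
  path white: 1
  village path: 1
  … (7 more, each ≤ 1)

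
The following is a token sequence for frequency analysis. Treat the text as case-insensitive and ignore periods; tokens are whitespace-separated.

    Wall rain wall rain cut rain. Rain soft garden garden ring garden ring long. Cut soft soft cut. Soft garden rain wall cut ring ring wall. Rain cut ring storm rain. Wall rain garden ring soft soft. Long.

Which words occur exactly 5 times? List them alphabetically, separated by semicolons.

Unigram counts meeting the condition (exactly 5 times):
  cut: 5
  garden: 5
  wall: 5

cut; garden; wall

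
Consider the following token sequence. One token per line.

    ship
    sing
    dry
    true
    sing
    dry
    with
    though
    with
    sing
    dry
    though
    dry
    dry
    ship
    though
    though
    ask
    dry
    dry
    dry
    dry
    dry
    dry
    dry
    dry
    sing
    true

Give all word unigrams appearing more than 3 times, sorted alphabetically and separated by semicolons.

Unigram counts meeting the condition (more than 3 times):
  dry: 13
  sing: 4
  though: 4

dry; sing; though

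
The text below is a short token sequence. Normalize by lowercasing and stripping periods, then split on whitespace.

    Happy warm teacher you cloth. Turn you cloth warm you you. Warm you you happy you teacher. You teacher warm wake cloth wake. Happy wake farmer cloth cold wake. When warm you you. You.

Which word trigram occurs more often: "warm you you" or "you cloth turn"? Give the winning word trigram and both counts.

"warm you you": 3 occurrences
"you cloth turn": 1 occurrence

"warm you you" (3 vs 1)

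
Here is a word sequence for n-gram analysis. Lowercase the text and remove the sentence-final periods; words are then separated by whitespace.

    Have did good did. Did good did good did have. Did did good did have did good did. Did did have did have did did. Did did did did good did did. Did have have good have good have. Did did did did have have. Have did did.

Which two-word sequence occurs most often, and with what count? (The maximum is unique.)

"did did", 15 times

Bigram frequencies (highest first):
  did did: 15
  have did: 7
  did good: 6
  good did: 6
  did have: 6
  have have: 3
  … (2 more, each ≤ 2)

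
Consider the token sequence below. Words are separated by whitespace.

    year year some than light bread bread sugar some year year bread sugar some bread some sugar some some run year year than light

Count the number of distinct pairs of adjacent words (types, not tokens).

24 tokens → 23 bigram windows in total.
Repeated bigrams (each contributes count−1 duplicates):
  sugar some: 3
  year year: 3
  bread sugar: 2
  than light: 2
6 duplicate windows → 23 − 6 = 17 distinct.

17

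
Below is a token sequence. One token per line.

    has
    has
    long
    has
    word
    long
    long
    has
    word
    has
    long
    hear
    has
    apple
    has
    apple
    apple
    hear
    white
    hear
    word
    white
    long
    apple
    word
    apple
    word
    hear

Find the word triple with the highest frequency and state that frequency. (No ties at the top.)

"long has word", 2 times

Trigram frequencies (highest first):
  long has word: 2
  has has long: 1
  has long has: 1
  has word long: 1
  word long long: 1
  long long has: 1
  … (19 more, each ≤ 1)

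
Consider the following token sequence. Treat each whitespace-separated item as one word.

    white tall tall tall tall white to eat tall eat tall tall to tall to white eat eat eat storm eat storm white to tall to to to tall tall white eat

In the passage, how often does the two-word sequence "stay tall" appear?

Scanning the 31 overlapping bigram windows for "stay tall":
  (none found)

0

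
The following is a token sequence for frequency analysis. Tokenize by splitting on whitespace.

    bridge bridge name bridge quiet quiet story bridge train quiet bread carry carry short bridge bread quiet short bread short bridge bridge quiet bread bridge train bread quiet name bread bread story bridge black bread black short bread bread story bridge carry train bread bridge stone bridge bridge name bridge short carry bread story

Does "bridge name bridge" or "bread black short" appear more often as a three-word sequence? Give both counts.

"bridge name bridge": 2 occurrences
"bread black short": 1 occurrence

"bridge name bridge" (2 vs 1)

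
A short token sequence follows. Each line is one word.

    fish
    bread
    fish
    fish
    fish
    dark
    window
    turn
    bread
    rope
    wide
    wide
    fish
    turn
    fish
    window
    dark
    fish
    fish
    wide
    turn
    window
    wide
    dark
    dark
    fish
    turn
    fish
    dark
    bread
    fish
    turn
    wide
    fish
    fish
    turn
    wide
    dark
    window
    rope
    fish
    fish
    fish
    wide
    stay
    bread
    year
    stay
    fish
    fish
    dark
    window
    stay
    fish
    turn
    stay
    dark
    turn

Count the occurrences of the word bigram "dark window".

Scanning the 57 overlapping bigram windows for "dark window":
  position 6–7: dark window
  position 38–39: dark window
  position 51–52: dark window

3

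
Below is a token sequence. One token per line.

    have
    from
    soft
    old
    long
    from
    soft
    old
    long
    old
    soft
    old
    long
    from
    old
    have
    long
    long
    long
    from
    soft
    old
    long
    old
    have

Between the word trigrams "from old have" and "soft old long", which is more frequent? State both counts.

"soft old long" (4 vs 1)

"from old have": 1 occurrence
"soft old long": 4 occurrences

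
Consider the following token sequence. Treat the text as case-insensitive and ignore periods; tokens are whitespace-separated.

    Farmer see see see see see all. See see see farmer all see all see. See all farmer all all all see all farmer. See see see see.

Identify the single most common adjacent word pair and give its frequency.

"see see", 10 times

Bigram frequencies (highest first):
  see see: 10
  see all: 4
  all see: 4
  farmer see: 2
  farmer all: 2
  all farmer: 2
  … (2 more, each ≤ 2)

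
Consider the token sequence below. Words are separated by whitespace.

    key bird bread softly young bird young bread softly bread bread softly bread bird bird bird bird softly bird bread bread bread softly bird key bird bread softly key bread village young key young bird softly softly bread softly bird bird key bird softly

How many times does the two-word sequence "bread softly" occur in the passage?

6

Scanning the 43 overlapping bigram windows for "bread softly":
  position 3–4: bread softly
  position 8–9: bread softly
  position 11–12: bread softly
  position 22–23: bread softly
  position 27–28: bread softly
  position 38–39: bread softly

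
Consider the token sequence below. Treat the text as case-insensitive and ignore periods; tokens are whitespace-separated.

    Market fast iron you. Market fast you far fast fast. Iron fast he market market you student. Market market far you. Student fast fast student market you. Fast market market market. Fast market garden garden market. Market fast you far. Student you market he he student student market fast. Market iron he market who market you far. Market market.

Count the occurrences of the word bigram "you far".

3

Scanning the 58 overlapping bigram windows for "you far":
  position 7–8: you far
  position 39–40: you far
  position 56–57: you far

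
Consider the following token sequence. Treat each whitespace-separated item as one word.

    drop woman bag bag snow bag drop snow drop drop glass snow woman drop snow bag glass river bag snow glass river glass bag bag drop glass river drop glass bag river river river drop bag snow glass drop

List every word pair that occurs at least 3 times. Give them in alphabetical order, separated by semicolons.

bag snow; drop glass; glass river

Bigram counts meeting the condition (at least 3 times):
  bag snow: 3
  drop glass: 3
  glass river: 3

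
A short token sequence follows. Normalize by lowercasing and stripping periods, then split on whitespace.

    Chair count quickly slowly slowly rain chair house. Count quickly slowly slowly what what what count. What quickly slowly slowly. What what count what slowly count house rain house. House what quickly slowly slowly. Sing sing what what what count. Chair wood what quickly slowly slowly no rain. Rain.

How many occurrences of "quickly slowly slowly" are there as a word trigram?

5

Scanning the 47 overlapping trigram windows for "quickly slowly slowly":
  position 3–5: quickly slowly slowly
  position 10–12: quickly slowly slowly
  position 18–20: quickly slowly slowly
  position 32–34: quickly slowly slowly
  position 44–46: quickly slowly slowly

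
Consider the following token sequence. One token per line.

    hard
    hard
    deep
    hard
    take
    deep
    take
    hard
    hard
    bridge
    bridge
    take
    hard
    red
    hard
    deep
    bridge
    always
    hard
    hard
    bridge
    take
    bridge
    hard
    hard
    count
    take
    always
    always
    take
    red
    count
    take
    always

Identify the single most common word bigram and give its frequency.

"hard hard", 4 times

Bigram frequencies (highest first):
  hard hard: 4
  hard deep: 2
  take hard: 2
  hard bridge: 2
  bridge take: 2
  count take: 2
  … (18 more, each ≤ 2)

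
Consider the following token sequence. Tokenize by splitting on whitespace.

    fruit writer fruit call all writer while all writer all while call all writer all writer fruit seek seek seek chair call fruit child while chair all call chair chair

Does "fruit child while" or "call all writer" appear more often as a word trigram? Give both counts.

"call all writer" (2 vs 1)

"fruit child while": 1 occurrence
"call all writer": 2 occurrences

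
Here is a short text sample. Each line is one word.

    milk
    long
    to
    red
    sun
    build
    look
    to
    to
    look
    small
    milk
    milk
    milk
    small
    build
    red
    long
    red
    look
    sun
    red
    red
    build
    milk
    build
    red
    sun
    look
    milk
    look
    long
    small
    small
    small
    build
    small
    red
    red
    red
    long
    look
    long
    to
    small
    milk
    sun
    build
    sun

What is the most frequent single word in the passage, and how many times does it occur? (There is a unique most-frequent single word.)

Unigram frequencies (highest first):
  red: 9
  milk: 7
  small: 7
  build: 6
  look: 6
  long: 5
  … (2 more, each ≤ 5)

"red", 9 times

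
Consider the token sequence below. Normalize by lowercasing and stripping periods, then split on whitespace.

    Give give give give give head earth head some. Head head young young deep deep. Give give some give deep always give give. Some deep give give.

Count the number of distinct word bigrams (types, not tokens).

27 tokens → 26 bigram windows in total.
Repeated bigrams (each contributes count−1 duplicates):
  give give: 7
  deep give: 2
  give some: 2
8 duplicate windows → 26 − 8 = 18 distinct.

18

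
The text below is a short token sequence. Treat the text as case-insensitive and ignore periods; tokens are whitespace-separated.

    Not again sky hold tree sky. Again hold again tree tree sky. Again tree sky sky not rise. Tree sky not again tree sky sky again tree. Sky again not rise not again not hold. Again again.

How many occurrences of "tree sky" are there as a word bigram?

6

Scanning the 36 overlapping bigram windows for "tree sky":
  position 5–6: tree sky
  position 11–12: tree sky
  position 14–15: tree sky
  position 19–20: tree sky
  position 23–24: tree sky
  position 27–28: tree sky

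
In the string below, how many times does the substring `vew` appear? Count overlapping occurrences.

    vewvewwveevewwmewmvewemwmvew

5

Sliding a length-3 window over the 28 characters (26 positions):
  position 1–3: vew
  position 4–6: vew
  position 11–13: vew
  position 19–21: vew
  position 26–28: vew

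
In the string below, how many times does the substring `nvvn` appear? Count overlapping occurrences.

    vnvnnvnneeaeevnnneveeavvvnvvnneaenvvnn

Sliding a length-4 window over the 38 characters (35 positions):
  position 26–29: nvvn
  position 34–37: nvvn

2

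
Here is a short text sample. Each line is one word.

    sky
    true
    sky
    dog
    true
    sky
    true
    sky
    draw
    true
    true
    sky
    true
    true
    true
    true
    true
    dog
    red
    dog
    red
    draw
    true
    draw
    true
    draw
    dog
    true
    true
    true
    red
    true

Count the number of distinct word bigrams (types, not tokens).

32 tokens → 31 bigram windows in total.
Repeated bigrams (each contributes count−1 duplicates):
  true true: 7
  true sky: 4
  draw true: 3
  sky true: 3
  dog red: 2
  dog true: 2
  true draw: 2
16 duplicate windows → 31 − 16 = 15 distinct.

15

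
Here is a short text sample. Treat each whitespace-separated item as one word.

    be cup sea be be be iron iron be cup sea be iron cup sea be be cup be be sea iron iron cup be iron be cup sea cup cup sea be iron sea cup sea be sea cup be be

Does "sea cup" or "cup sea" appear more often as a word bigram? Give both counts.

"sea cup": 3 occurrences
"cup sea": 6 occurrences

"cup sea" (6 vs 3)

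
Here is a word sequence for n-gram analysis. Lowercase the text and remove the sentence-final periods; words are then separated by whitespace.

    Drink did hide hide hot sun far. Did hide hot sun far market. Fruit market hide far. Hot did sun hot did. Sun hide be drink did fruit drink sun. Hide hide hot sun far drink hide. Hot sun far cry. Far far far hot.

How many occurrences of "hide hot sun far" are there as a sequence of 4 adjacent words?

4

Scanning the 42 overlapping 4-gram windows for "hide hot sun far":
  position 4–7: hide hot sun far
  position 9–12: hide hot sun far
  position 32–35: hide hot sun far
  position 37–40: hide hot sun far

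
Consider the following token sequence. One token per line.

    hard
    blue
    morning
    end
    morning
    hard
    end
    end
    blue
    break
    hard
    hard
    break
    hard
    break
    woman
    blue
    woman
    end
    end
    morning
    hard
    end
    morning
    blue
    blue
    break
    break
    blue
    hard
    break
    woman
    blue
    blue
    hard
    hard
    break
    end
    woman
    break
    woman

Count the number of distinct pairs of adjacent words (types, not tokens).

41 tokens → 40 bigram windows in total.
Repeated bigrams (each contributes count−1 duplicates):
  hard break: 4
  break woman: 3
  end morning: 3
  blue blue: 2
  blue break: 2
  blue hard: 2
  break hard: 2
  end end: 2
  … (4 more repeated)
16 duplicate windows → 40 − 16 = 24 distinct.

24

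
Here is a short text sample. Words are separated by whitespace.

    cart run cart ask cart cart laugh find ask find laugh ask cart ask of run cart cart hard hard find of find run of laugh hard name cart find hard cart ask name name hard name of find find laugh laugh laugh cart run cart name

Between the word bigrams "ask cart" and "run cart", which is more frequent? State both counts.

"ask cart": 2 occurrences
"run cart": 3 occurrences

"run cart" (3 vs 2)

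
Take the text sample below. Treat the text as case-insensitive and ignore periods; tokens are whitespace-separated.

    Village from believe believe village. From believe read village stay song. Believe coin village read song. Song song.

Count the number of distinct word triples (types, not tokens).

18 tokens → 16 trigram windows in total.
Repeated trigrams (each contributes count−1 duplicates):
  village from believe: 2
1 duplicate windows → 16 − 1 = 15 distinct.

15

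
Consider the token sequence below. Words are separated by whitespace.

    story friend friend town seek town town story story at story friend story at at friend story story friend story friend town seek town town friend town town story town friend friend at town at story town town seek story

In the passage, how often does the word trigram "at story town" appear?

1

Scanning the 38 overlapping trigram windows for "at story town":
  position 35–37: at story town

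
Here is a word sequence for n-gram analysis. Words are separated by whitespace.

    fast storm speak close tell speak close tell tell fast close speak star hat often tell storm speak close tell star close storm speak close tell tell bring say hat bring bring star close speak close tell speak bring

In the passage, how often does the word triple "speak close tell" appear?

5

Scanning the 37 overlapping trigram windows for "speak close tell":
  position 3–5: speak close tell
  position 6–8: speak close tell
  position 18–20: speak close tell
  position 24–26: speak close tell
  position 35–37: speak close tell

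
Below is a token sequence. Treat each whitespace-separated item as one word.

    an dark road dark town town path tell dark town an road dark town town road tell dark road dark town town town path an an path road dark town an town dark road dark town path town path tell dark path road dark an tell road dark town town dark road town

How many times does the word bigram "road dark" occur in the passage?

Scanning the 52 overlapping bigram windows for "road dark":
  position 3–4: road dark
  position 12–13: road dark
  position 19–20: road dark
  position 28–29: road dark
  position 34–35: road dark
  position 43–44: road dark
  position 47–48: road dark

7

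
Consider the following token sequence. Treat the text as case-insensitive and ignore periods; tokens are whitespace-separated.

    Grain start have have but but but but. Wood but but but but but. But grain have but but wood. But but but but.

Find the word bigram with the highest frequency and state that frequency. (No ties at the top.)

"but but", 12 times

Bigram frequencies (highest first):
  but but: 12
  have but: 2
  but wood: 2
  wood but: 2
  grain start: 1
  start have: 1
  … (3 more, each ≤ 1)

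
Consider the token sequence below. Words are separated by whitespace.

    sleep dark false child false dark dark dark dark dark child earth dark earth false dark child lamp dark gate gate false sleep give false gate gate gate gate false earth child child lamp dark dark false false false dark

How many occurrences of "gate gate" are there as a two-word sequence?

4

Scanning the 39 overlapping bigram windows for "gate gate":
  position 20–21: gate gate
  position 26–27: gate gate
  position 27–28: gate gate
  position 28–29: gate gate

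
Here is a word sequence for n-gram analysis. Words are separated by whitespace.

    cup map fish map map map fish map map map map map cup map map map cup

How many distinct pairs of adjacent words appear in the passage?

5

17 tokens → 16 bigram windows in total.
Repeated bigrams (each contributes count−1 duplicates):
  map map: 8
  cup map: 2
  fish map: 2
  map cup: 2
  map fish: 2
11 duplicate windows → 16 − 11 = 5 distinct.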